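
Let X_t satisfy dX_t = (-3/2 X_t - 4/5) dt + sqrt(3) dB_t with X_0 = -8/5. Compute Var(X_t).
Var(X_t) = 1 - exp(-3*t)

The variance V(t) = Var(X_t) satisfies V'(t) = 2 a V(t) + c^2 with V(0) = 0 (drift coefficient is linear in X, diffusion is constant). With a = -3/2, c = sqrt(3), the solution is
  V(t) = (c^2 / (2 a)) * (exp(2 a t) - 1)
       = (sqrt(3)^2 / (2*(-3/2))) * (exp((-3) t) - 1)
       = 1 - exp(-3*t).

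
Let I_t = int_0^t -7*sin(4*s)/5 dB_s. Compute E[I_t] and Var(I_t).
E[I_t] = 0; Var(I_t) = 49*t/50 - 49*sin(4*t)*cos(4*t)/200

The Itô integral of a deterministic integrand f(s) has mean 0 because each increment f(s) * (B_{s+ds} - B_s) has mean 0. By the Itô isometry:
  Var( int_0^t f(s) dB_s ) = E[ (int_0^t f(s) dB_s)^2 ] = int_0^t f(s)^2 ds.
Here f(s) = -7*sin(4*s)/5, so f(s)^2 = 49*sin(4*s)^2/25. Integrate:
  int_0^t (49*sin(4*s)^2/25) ds = 49*t/50 - 49*sin(4*t)*cos(4*t)/200.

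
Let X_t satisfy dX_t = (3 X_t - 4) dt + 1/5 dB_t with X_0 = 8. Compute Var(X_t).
Var(X_t) = exp(6*t)/150 - 1/150

The variance V(t) = Var(X_t) satisfies V'(t) = 2 a V(t) + c^2 with V(0) = 0 (drift coefficient is linear in X, diffusion is constant). With a = 3, c = 1/5, the solution is
  V(t) = (c^2 / (2 a)) * (exp(2 a t) - 1)
       = ((1/5)^2 / (2*3)) * (exp(6 t) - 1)
       = exp(6*t)/150 - 1/150.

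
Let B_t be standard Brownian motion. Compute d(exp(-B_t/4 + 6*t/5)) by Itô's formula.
d(exp(-B_t/4 + 6*t/5)) = (197*exp(-B_t/4 + 6*t/5)/160) dt + (-exp(-B_t/4 + 6*t/5)/4) dB_t

Itô's formula for f(t, x): d f(t, B_t) = (f_t + (1/2) f_xx) dt + f_x dB_t. Compute partials of f(t, x) = exp(6*t/5 - x/4):
  f_t(t,x)  = 6*exp(6*t/5 - x/4)/5
  f_x(t,x)  = -exp(6*t/5 - x/4)/4
  f_xx(t,x) = exp(6*t/5 - x/4)/16
Assemble drift = f_t + (1/2) f_xx = 197*exp(6*t/5 - x/4)/160 and diffusion = f_x = -exp(6*t/5 - x/4)/4. Substituting x = B_t:
  d(exp(-B_t/4 + 6*t/5)) = (197*exp(-B_t/4 + 6*t/5)/160) dt + (-exp(-B_t/4 + 6*t/5)/4) dB_t.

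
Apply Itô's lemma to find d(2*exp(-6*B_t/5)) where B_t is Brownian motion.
d(2*exp(-6*B_t/5)) = (36*exp(-6*B_t/5)/25) dt + (-12*exp(-6*B_t/5)/5) dB_t

Itô's formula for f(B_t) gives d f(B_t) = f'(B_t) dB_t + (1/2) f''(B_t) dt. Compute derivatives of f(x) = 2*exp(-6*x/5):
  f'(x)  = -12*exp(-6*x/5)/5
  f''(x) = 72*exp(-6*x/5)/25
Substitute x = B_t and multiply the f'' term by 1/2:
  drift     = (1/2) * (72*exp(-6*x/5)/25) evaluated at B_t = 36*exp(-6*B_t/5)/25
  diffusion = (-12*exp(-6*x/5)/5) evaluated at B_t = -12*exp(-6*B_t/5)/5
Therefore d(2*exp(-6*B_t/5)) = (36*exp(-6*B_t/5)/25) dt + (-12*exp(-6*B_t/5)/5) dB_t.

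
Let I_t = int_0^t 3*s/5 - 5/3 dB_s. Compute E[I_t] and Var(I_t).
E[I_t] = 0; Var(I_t) = t*(27*t^2 - 225*t + 625)/225

The Itô integral of a deterministic integrand f(s) has mean 0 because each increment f(s) * (B_{s+ds} - B_s) has mean 0. By the Itô isometry:
  Var( int_0^t f(s) dB_s ) = E[ (int_0^t f(s) dB_s)^2 ] = int_0^t f(s)^2 ds.
Here f(s) = 3*s/5 - 5/3, so f(s)^2 = (9*s - 25)^2/225. Integrate:
  int_0^t ((9*s - 25)^2/225) ds = t*(27*t^2 - 225*t + 625)/225.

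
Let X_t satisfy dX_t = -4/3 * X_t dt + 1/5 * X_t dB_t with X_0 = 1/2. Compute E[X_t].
E[X_t] = exp(-4*t/3)/2

For GBM dX = mu X dt + sigma X dB with X_0 = x_0, apply Itô to Y = log X: dY = (mu - sigma^2/2) dt + sigma dB, so Y_t = log(x_0) + (mu - sigma^2/2) t + sigma B_t and hence X_t = x_0 * exp((mu - sigma^2/2) t + sigma B_t).
With mu = -4/3, sigma = 1/5, x_0 = 1/2, this gives:
  X_t = 1/2 * exp((-203/150) * t + (1/5) * B_t).
Since sigma*B_t ~ Normal(0, sigma^2 t), E[exp(sigma*B_t)] = exp(sigma^2 t / 2); so E[X_t] = x_0 * exp((mu - sigma^2/2) t) * exp(sigma^2 t / 2) = x_0 * exp(mu t) = exp(-4*t/3)/2.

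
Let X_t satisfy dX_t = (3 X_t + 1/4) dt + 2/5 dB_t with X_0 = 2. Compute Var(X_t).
Var(X_t) = 2*exp(6*t)/75 - 2/75

The variance V(t) = Var(X_t) satisfies V'(t) = 2 a V(t) + c^2 with V(0) = 0 (drift coefficient is linear in X, diffusion is constant). With a = 3, c = 2/5, the solution is
  V(t) = (c^2 / (2 a)) * (exp(2 a t) - 1)
       = ((2/5)^2 / (2*3)) * (exp(6 t) - 1)
       = 2*exp(6*t)/75 - 2/75.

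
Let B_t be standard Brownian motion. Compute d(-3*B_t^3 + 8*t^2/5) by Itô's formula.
d(-3*B_t^3 + 8*t^2/5) = (-9*B_t + 16*t/5) dt + (-9*B_t^2) dB_t

Itô's formula for f(t, x): d f(t, B_t) = (f_t + (1/2) f_xx) dt + f_x dB_t. Compute partials of f(t, x) = 8*t^2/5 - 3*x^3:
  f_t(t,x)  = 16*t/5
  f_x(t,x)  = -9*x^2
  f_xx(t,x) = -18*x
Assemble drift = f_t + (1/2) f_xx = 16*t/5 - 9*x and diffusion = f_x = -9*x^2. Substituting x = B_t:
  d(-3*B_t^3 + 8*t^2/5) = (-9*B_t + 16*t/5) dt + (-9*B_t^2) dB_t.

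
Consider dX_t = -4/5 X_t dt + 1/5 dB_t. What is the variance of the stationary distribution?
lim Var(X_t) = 1/40

The OU SDE dX = -theta X dt + sigma dB admits the integrating factor exp(theta t): d(exp(theta t) X_t) = sigma exp(theta t) dB_t. Integrating from 0 to t gives X_t = x_0 * exp(-theta t) + sigma * int_0^t exp(-theta (t-s)) dB_s for any initial x_0. The Itô integral has variance (by the Itô isometry) sigma^2 * int_0^t exp(-2 theta (t - s)) ds = sigma^2 * (1 - exp(-2 theta t)) / (2 theta), independent of x_0.
With theta = 4/5, sigma = 1/5:
  Var(X_t) = (1/5)^2 * (1 - exp(-2*4/5 t)) / (2 * 4/5) = 1/40 - exp(-8*t/5)/40.
As t -> infinity, exp(-2*4/5 t) -> 0, so the stationary variance is sigma^2 / (2 theta) = 1/40.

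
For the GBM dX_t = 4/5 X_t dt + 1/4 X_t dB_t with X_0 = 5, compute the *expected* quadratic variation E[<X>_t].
E[<X>_t] = 125*exp(133*t/80)/133 - 125/133

<X>_t = int_0^t ((1/4) * X_s)^2 ds. Taking expectation inside the integral: E[<X>_t] = (1/4)^2 * int_0^t E[X_s^2] ds. For GBM, E[X_s^2] = x_0^2 * exp((2 mu + sigma^2) s). Integrating:
  E[<X>_t] = (1/4)^2 * 5^2 * (exp((2*(4/5) + (1/4)^2) t) - 1) / (2*(4/5) + (1/4)^2)
           = (1/4)^2 * 5^2 * (exp((133/80) t) - 1) / (133/80) = 125*exp(133*t/80)/133 - 125/133.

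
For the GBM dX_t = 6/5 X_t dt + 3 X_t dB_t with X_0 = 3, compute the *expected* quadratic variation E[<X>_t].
E[<X>_t] = 135*exp(57*t/5)/19 - 135/19

<X>_t = int_0^t (3 * X_s)^2 ds. Taking expectation inside the integral: E[<X>_t] = 3^2 * int_0^t E[X_s^2] ds. For GBM, E[X_s^2] = x_0^2 * exp((2 mu + sigma^2) s). Integrating:
  E[<X>_t] = 3^2 * 3^2 * (exp((2*(6/5) + 3^2) t) - 1) / (2*(6/5) + 3^2)
           = 3^2 * 3^2 * (exp((57/5) t) - 1) / (57/5) = 135*exp(57*t/5)/19 - 135/19.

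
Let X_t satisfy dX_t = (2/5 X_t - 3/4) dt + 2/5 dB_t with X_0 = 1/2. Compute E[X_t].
E[X_t] = 15/8 - 11*exp(2*t/5)/8

Taking expectations and using E[dB_t] = 0, the mean m(t) = E[X_t] satisfies the ODE m'(t) = a m(t) + b with m(0) = x_0. With a = 2/5, b = -3/4, x_0 = 1/2, the solution is
  m(t) = x_0 * exp(a t) + (b/a) * (exp(a t) - 1)
       = (1/2) * exp((2/5) t) + ((-3/4)/(2/5)) * (exp((2/5) t) - 1)
       = 15/8 - 11*exp(2*t/5)/8.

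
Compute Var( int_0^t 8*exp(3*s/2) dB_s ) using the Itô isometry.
Var = 64*exp(3*t)/3 - 64/3

The Itô integral of a deterministic integrand f(s) has mean 0 because each increment f(s) * (B_{s+ds} - B_s) has mean 0. By the Itô isometry:
  Var( int_0^t f(s) dB_s ) = E[ (int_0^t f(s) dB_s)^2 ] = int_0^t f(s)^2 ds.
Here f(s) = 8*exp(3*s/2), so f(s)^2 = 64*exp(3*s). Integrate:
  int_0^t (64*exp(3*s)) ds = 64*exp(3*t)/3 - 64/3.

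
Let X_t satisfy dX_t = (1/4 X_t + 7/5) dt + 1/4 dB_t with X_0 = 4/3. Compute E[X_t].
E[X_t] = 104*exp(t/4)/15 - 28/5

Taking expectations and using E[dB_t] = 0, the mean m(t) = E[X_t] satisfies the ODE m'(t) = a m(t) + b with m(0) = x_0. With a = 1/4, b = 7/5, x_0 = 4/3, the solution is
  m(t) = x_0 * exp(a t) + (b/a) * (exp(a t) - 1)
       = (4/3) * exp((1/4) t) + ((7/5)/(1/4)) * (exp((1/4) t) - 1)
       = 104*exp(t/4)/15 - 28/5.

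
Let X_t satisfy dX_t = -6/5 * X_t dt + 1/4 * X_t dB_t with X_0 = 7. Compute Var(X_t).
Var(X_t) = (49*exp(t/16) - 49)*exp(-12*t/5)

For GBM dX = mu X dt + sigma X dB with X_0 = x_0, apply Itô to Y = log X: dY = (mu - sigma^2/2) dt + sigma dB, so Y_t = log(x_0) + (mu - sigma^2/2) t + sigma B_t and hence X_t = x_0 * exp((mu - sigma^2/2) t + sigma B_t).
With mu = -6/5, sigma = 1/4, x_0 = 7, this gives:
  X_t = 7 * exp((-197/160) * t + (1/4) * B_t).
Since sigma*B_t ~ Normal(0, sigma^2 t), E[exp(sigma*B_t)] = exp(sigma^2 t / 2); so E[X_t] = x_0 * exp((mu - sigma^2/2) t) * exp(sigma^2 t / 2) = x_0 * exp(mu t) = 7*exp(-6*t/5).
Var(X_t) = E[X_t^2] - (E[X_t])^2 = x_0^2 * exp(2 mu t) * (exp(sigma^2 t) - 1) = (49*exp(t/16) - 49)*exp(-12*t/5).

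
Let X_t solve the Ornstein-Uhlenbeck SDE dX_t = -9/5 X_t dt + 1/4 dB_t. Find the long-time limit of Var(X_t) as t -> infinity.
lim Var(X_t) = 5/288

The OU SDE dX = -theta X dt + sigma dB admits the integrating factor exp(theta t): d(exp(theta t) X_t) = sigma exp(theta t) dB_t. Integrating from 0 to t gives X_t = x_0 * exp(-theta t) + sigma * int_0^t exp(-theta (t-s)) dB_s for any initial x_0. The Itô integral has variance (by the Itô isometry) sigma^2 * int_0^t exp(-2 theta (t - s)) ds = sigma^2 * (1 - exp(-2 theta t)) / (2 theta), independent of x_0.
With theta = 9/5, sigma = 1/4:
  Var(X_t) = (1/4)^2 * (1 - exp(-2*9/5 t)) / (2 * 9/5) = 5/288 - 5*exp(-18*t/5)/288.
As t -> infinity, exp(-2*9/5 t) -> 0, so the stationary variance is sigma^2 / (2 theta) = 5/288.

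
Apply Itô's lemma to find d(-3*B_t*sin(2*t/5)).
d(-3*B_t*sin(2*t/5)) = (-6*B_t*cos(2*t/5)/5) dt + (-3*sin(2*t/5)) dB_t

Itô's formula for f(t, x): d f(t, B_t) = (f_t + (1/2) f_xx) dt + f_x dB_t. Compute partials of f(t, x) = -3*x*sin(2*t/5):
  f_t(t,x)  = -6*x*cos(2*t/5)/5
  f_x(t,x)  = -3*sin(2*t/5)
  f_xx(t,x) = 0
Assemble drift = f_t + (1/2) f_xx = -6*x*cos(2*t/5)/5 and diffusion = f_x = -3*sin(2*t/5). Substituting x = B_t:
  d(-3*B_t*sin(2*t/5)) = (-6*B_t*cos(2*t/5)/5) dt + (-3*sin(2*t/5)) dB_t.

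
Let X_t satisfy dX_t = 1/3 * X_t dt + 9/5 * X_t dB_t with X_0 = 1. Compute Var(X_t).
Var(X_t) = exp(293*t/75) - exp(2*t/3)

For GBM dX = mu X dt + sigma X dB with X_0 = x_0, apply Itô to Y = log X: dY = (mu - sigma^2/2) dt + sigma dB, so Y_t = log(x_0) + (mu - sigma^2/2) t + sigma B_t and hence X_t = x_0 * exp((mu - sigma^2/2) t + sigma B_t).
With mu = 1/3, sigma = 9/5, x_0 = 1, this gives:
  X_t = 1 * exp((-193/150) * t + (9/5) * B_t).
Since sigma*B_t ~ Normal(0, sigma^2 t), E[exp(sigma*B_t)] = exp(sigma^2 t / 2); so E[X_t] = x_0 * exp((mu - sigma^2/2) t) * exp(sigma^2 t / 2) = x_0 * exp(mu t) = exp(t/3).
Var(X_t) = E[X_t^2] - (E[X_t])^2 = x_0^2 * exp(2 mu t) * (exp(sigma^2 t) - 1) = exp(293*t/75) - exp(2*t/3).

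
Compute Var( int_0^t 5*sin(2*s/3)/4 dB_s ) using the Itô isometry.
Var = 25*t/32 - 75*sin(4*t/3)/128

The Itô integral of a deterministic integrand f(s) has mean 0 because each increment f(s) * (B_{s+ds} - B_s) has mean 0. By the Itô isometry:
  Var( int_0^t f(s) dB_s ) = E[ (int_0^t f(s) dB_s)^2 ] = int_0^t f(s)^2 ds.
Here f(s) = 5*sin(2*s/3)/4, so f(s)^2 = 25*sin(2*s/3)^2/16. Integrate:
  int_0^t (25*sin(2*s/3)^2/16) ds = 25*t/32 - 75*sin(4*t/3)/128.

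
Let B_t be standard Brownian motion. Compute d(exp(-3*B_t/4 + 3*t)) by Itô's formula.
d(exp(-3*B_t/4 + 3*t)) = (105*exp(-3*B_t/4 + 3*t)/32) dt + (-3*exp(-3*B_t/4 + 3*t)/4) dB_t

Itô's formula for f(t, x): d f(t, B_t) = (f_t + (1/2) f_xx) dt + f_x dB_t. Compute partials of f(t, x) = exp(3*t - 3*x/4):
  f_t(t,x)  = 3*exp(3*t - 3*x/4)
  f_x(t,x)  = -3*exp(3*t - 3*x/4)/4
  f_xx(t,x) = 9*exp(3*t - 3*x/4)/16
Assemble drift = f_t + (1/2) f_xx = 105*exp(3*t - 3*x/4)/32 and diffusion = f_x = -3*exp(3*t - 3*x/4)/4. Substituting x = B_t:
  d(exp(-3*B_t/4 + 3*t)) = (105*exp(-3*B_t/4 + 3*t)/32) dt + (-3*exp(-3*B_t/4 + 3*t)/4) dB_t.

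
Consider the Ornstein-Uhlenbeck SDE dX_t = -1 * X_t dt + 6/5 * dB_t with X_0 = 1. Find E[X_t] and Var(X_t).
E[X_t] = exp(-t); Var(X_t) = 18/25 - 18*exp(-2*t)/25

The OU SDE dX = -theta X dt + sigma dB admits the integrating factor exp(theta t): d(exp(theta t) X_t) = sigma exp(theta t) dB_t. Integrating from 0 to t:
  X_t = x_0 * exp(-theta t) + sigma * int_0^t exp(-theta (t-s)) dB_s.
The Itô integral has mean 0 and (by the Itô isometry) variance sigma^2 * int_0^t exp(-2 theta (t - s)) ds = sigma^2 * (1 - exp(-2 theta t)) / (2 theta).
With theta = 1, sigma = 6/5, x_0 = 1:
  E[X_t] = 1 * exp(-1 t) = exp(-t)
  Var(X_t) = (6/5)^2 * (1 - exp(-2*1 t)) / (2 * 1) = 18/25 - 18*exp(-2*t)/25.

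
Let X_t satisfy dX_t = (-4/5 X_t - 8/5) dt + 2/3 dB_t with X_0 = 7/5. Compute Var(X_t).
Var(X_t) = 5/18 - 5*exp(-8*t/5)/18

The variance V(t) = Var(X_t) satisfies V'(t) = 2 a V(t) + c^2 with V(0) = 0 (drift coefficient is linear in X, diffusion is constant). With a = -4/5, c = 2/3, the solution is
  V(t) = (c^2 / (2 a)) * (exp(2 a t) - 1)
       = ((2/3)^2 / (2*(-4/5))) * (exp((-8/5) t) - 1)
       = 5/18 - 5*exp(-8*t/5)/18.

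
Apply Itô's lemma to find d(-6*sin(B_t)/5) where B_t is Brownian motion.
d(-6*sin(B_t)/5) = (3*sin(B_t)/5) dt + (-6*cos(B_t)/5) dB_t

Itô's formula for f(B_t) gives d f(B_t) = f'(B_t) dB_t + (1/2) f''(B_t) dt. Compute derivatives of f(x) = -6*sin(x)/5:
  f'(x)  = -6*cos(x)/5
  f''(x) = 6*sin(x)/5
Substitute x = B_t and multiply the f'' term by 1/2:
  drift     = (1/2) * (6*sin(x)/5) evaluated at B_t = 3*sin(B_t)/5
  diffusion = (-6*cos(x)/5) evaluated at B_t = -6*cos(B_t)/5
Therefore d(-6*sin(B_t)/5) = (3*sin(B_t)/5) dt + (-6*cos(B_t)/5) dB_t.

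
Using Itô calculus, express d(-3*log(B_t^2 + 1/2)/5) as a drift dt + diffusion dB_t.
d(-3*log(B_t^2 + 1/2)/5) = (6*(2*B_t^2 - 1)/(5*(2*B_t^2 + 1)^2)) dt + (-12*B_t/(10*B_t^2 + 5)) dB_t

Itô's formula for f(B_t) gives d f(B_t) = f'(B_t) dB_t + (1/2) f''(B_t) dt. Compute derivatives of f(x) = -3*log(x^2 + 1/2)/5:
  f'(x)  = -12*x/(10*x^2 + 5)
  f''(x) = 12*(2*x^2 - 1)/(5*(2*x^2 + 1)^2)
Substitute x = B_t and multiply the f'' term by 1/2:
  drift     = (1/2) * (12*(2*x^2 - 1)/(5*(2*x^2 + 1)^2)) evaluated at B_t = 6*(2*B_t^2 - 1)/(5*(2*B_t^2 + 1)^2)
  diffusion = (-12*x/(10*x^2 + 5)) evaluated at B_t = -12*B_t/(10*B_t^2 + 5)
Therefore d(-3*log(B_t^2 + 1/2)/5) = (6*(2*B_t^2 - 1)/(5*(2*B_t^2 + 1)^2)) dt + (-12*B_t/(10*B_t^2 + 5)) dB_t.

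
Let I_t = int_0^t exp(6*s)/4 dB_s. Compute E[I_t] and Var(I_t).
E[I_t] = 0; Var(I_t) = exp(12*t)/192 - 1/192

The Itô integral of a deterministic integrand f(s) has mean 0 because each increment f(s) * (B_{s+ds} - B_s) has mean 0. By the Itô isometry:
  Var( int_0^t f(s) dB_s ) = E[ (int_0^t f(s) dB_s)^2 ] = int_0^t f(s)^2 ds.
Here f(s) = exp(6*s)/4, so f(s)^2 = exp(12*s)/16. Integrate:
  int_0^t (exp(12*s)/16) ds = exp(12*t)/192 - 1/192.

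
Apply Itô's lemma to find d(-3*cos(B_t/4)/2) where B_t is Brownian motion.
d(-3*cos(B_t/4)/2) = (3*cos(B_t/4)/64) dt + (3*sin(B_t/4)/8) dB_t

Itô's formula for f(B_t) gives d f(B_t) = f'(B_t) dB_t + (1/2) f''(B_t) dt. Compute derivatives of f(x) = -3*cos(x/4)/2:
  f'(x)  = 3*sin(x/4)/8
  f''(x) = 3*cos(x/4)/32
Substitute x = B_t and multiply the f'' term by 1/2:
  drift     = (1/2) * (3*cos(x/4)/32) evaluated at B_t = 3*cos(B_t/4)/64
  diffusion = (3*sin(x/4)/8) evaluated at B_t = 3*sin(B_t/4)/8
Therefore d(-3*cos(B_t/4)/2) = (3*cos(B_t/4)/64) dt + (3*sin(B_t/4)/8) dB_t.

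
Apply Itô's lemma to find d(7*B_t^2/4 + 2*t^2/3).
d(7*B_t^2/4 + 2*t^2/3) = (4*t/3 + 7/4) dt + (7*B_t/2) dB_t

Itô's formula for f(t, x): d f(t, B_t) = (f_t + (1/2) f_xx) dt + f_x dB_t. Compute partials of f(t, x) = 2*t^2/3 + 7*x^2/4:
  f_t(t,x)  = 4*t/3
  f_x(t,x)  = 7*x/2
  f_xx(t,x) = 7/2
Assemble drift = f_t + (1/2) f_xx = 4*t/3 + 7/4 and diffusion = f_x = 7*x/2. Substituting x = B_t:
  d(7*B_t^2/4 + 2*t^2/3) = (4*t/3 + 7/4) dt + (7*B_t/2) dB_t.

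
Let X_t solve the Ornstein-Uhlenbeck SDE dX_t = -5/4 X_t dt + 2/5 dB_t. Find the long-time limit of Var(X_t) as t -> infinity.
lim Var(X_t) = 8/125

The OU SDE dX = -theta X dt + sigma dB admits the integrating factor exp(theta t): d(exp(theta t) X_t) = sigma exp(theta t) dB_t. Integrating from 0 to t gives X_t = x_0 * exp(-theta t) + sigma * int_0^t exp(-theta (t-s)) dB_s for any initial x_0. The Itô integral has variance (by the Itô isometry) sigma^2 * int_0^t exp(-2 theta (t - s)) ds = sigma^2 * (1 - exp(-2 theta t)) / (2 theta), independent of x_0.
With theta = 5/4, sigma = 2/5:
  Var(X_t) = (2/5)^2 * (1 - exp(-2*5/4 t)) / (2 * 5/4) = 8/125 - 8*exp(-5*t/2)/125.
As t -> infinity, exp(-2*5/4 t) -> 0, so the stationary variance is sigma^2 / (2 theta) = 8/125.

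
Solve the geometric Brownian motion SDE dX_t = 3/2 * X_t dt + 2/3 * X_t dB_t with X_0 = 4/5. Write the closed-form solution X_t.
X_t = 4/5 * exp((23/18) * t + (2/3) * B_t)

For GBM dX = mu X dt + sigma X dB with X_0 = x_0, apply Itô to Y = log X: dY = (mu - sigma^2/2) dt + sigma dB, so Y_t = log(x_0) + (mu - sigma^2/2) t + sigma B_t and hence X_t = x_0 * exp((mu - sigma^2/2) t + sigma B_t).
With mu = 3/2, sigma = 2/3, x_0 = 4/5, this gives:
  X_t = 4/5 * exp((23/18) * t + (2/3) * B_t).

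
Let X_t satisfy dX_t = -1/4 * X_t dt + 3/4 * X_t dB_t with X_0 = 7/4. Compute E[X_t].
E[X_t] = 7*exp(-t/4)/4

For GBM dX = mu X dt + sigma X dB with X_0 = x_0, apply Itô to Y = log X: dY = (mu - sigma^2/2) dt + sigma dB, so Y_t = log(x_0) + (mu - sigma^2/2) t + sigma B_t and hence X_t = x_0 * exp((mu - sigma^2/2) t + sigma B_t).
With mu = -1/4, sigma = 3/4, x_0 = 7/4, this gives:
  X_t = 7/4 * exp((-17/32) * t + (3/4) * B_t).
Since sigma*B_t ~ Normal(0, sigma^2 t), E[exp(sigma*B_t)] = exp(sigma^2 t / 2); so E[X_t] = x_0 * exp((mu - sigma^2/2) t) * exp(sigma^2 t / 2) = x_0 * exp(mu t) = 7*exp(-t/4)/4.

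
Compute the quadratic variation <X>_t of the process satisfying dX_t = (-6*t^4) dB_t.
<X>_t = 4*t^9

For an Itô process dX_t = a(t) dt + b(t) dB_t, the quadratic variation is <X>_t = int_0^t b(s)^2 ds (the drift term does not contribute). Here b(s) = -6*s^4, so
  b(s)^2 = 36*s^8.
Integrating from 0 to t:
  <X>_t = int_0^t (36*s^8) ds = 4*t^9.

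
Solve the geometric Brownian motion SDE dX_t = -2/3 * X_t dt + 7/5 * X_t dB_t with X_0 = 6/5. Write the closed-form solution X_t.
X_t = 6/5 * exp((-247/150) * t + (7/5) * B_t)

For GBM dX = mu X dt + sigma X dB with X_0 = x_0, apply Itô to Y = log X: dY = (mu - sigma^2/2) dt + sigma dB, so Y_t = log(x_0) + (mu - sigma^2/2) t + sigma B_t and hence X_t = x_0 * exp((mu - sigma^2/2) t + sigma B_t).
With mu = -2/3, sigma = 7/5, x_0 = 6/5, this gives:
  X_t = 6/5 * exp((-247/150) * t + (7/5) * B_t).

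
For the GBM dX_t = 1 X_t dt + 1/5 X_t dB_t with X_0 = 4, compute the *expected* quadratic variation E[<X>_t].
E[<X>_t] = 16*exp(51*t/25)/51 - 16/51

<X>_t = int_0^t ((1/5) * X_s)^2 ds. Taking expectation inside the integral: E[<X>_t] = (1/5)^2 * int_0^t E[X_s^2] ds. For GBM, E[X_s^2] = x_0^2 * exp((2 mu + sigma^2) s). Integrating:
  E[<X>_t] = (1/5)^2 * 4^2 * (exp((2*1 + (1/5)^2) t) - 1) / (2*1 + (1/5)^2)
           = (1/5)^2 * 4^2 * (exp((51/25) t) - 1) / (51/25) = 16*exp(51*t/25)/51 - 16/51.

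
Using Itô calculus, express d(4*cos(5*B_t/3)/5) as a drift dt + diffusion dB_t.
d(4*cos(5*B_t/3)/5) = (-10*cos(5*B_t/3)/9) dt + (-4*sin(5*B_t/3)/3) dB_t

Itô's formula for f(B_t) gives d f(B_t) = f'(B_t) dB_t + (1/2) f''(B_t) dt. Compute derivatives of f(x) = 4*cos(5*x/3)/5:
  f'(x)  = -4*sin(5*x/3)/3
  f''(x) = -20*cos(5*x/3)/9
Substitute x = B_t and multiply the f'' term by 1/2:
  drift     = (1/2) * (-20*cos(5*x/3)/9) evaluated at B_t = -10*cos(5*B_t/3)/9
  diffusion = (-4*sin(5*x/3)/3) evaluated at B_t = -4*sin(5*B_t/3)/3
Therefore d(4*cos(5*B_t/3)/5) = (-10*cos(5*B_t/3)/9) dt + (-4*sin(5*B_t/3)/3) dB_t.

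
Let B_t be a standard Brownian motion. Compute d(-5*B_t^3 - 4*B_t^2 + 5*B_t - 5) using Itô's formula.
d(-5*B_t^3 - 4*B_t^2 + 5*B_t - 5) = (-15*B_t - 4) dt + (-15*B_t^2 - 8*B_t + 5) dB_t

Itô's formula for f(B_t) gives d f(B_t) = f'(B_t) dB_t + (1/2) f''(B_t) dt. Compute derivatives of f(x) = -5*x^3 - 4*x^2 + 5*x - 5:
  f'(x)  = -15*x^2 - 8*x + 5
  f''(x) = -30*x - 8
Substitute x = B_t and multiply the f'' term by 1/2:
  drift     = (1/2) * (-30*x - 8) evaluated at B_t = -15*B_t - 4
  diffusion = (-15*x^2 - 8*x + 5) evaluated at B_t = -15*B_t^2 - 8*B_t + 5
Therefore d(-5*B_t^3 - 4*B_t^2 + 5*B_t - 5) = (-15*B_t - 4) dt + (-15*B_t^2 - 8*B_t + 5) dB_t.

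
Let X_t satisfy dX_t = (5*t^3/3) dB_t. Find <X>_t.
<X>_t = 25*t^7/63

For an Itô process dX_t = a(t) dt + b(t) dB_t, the quadratic variation is <X>_t = int_0^t b(s)^2 ds (the drift term does not contribute). Here b(s) = 5*s^3/3, so
  b(s)^2 = 25*s^6/9.
Integrating from 0 to t:
  <X>_t = int_0^t (25*s^6/9) ds = 25*t^7/63.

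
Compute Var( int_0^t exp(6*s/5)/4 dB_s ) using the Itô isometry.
Var = 5*exp(12*t/5)/192 - 5/192

The Itô integral of a deterministic integrand f(s) has mean 0 because each increment f(s) * (B_{s+ds} - B_s) has mean 0. By the Itô isometry:
  Var( int_0^t f(s) dB_s ) = E[ (int_0^t f(s) dB_s)^2 ] = int_0^t f(s)^2 ds.
Here f(s) = exp(6*s/5)/4, so f(s)^2 = exp(12*s/5)/16. Integrate:
  int_0^t (exp(12*s/5)/16) ds = 5*exp(12*t/5)/192 - 5/192.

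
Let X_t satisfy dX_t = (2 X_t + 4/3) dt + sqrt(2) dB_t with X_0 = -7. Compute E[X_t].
E[X_t] = -19*exp(2*t)/3 - 2/3

Taking expectations and using E[dB_t] = 0, the mean m(t) = E[X_t] satisfies the ODE m'(t) = a m(t) + b with m(0) = x_0. With a = 2, b = 4/3, x_0 = -7, the solution is
  m(t) = x_0 * exp(a t) + (b/a) * (exp(a t) - 1)
       = (-7) * exp(2 t) + ((4/3)/2) * (exp(2 t) - 1)
       = -19*exp(2*t)/3 - 2/3.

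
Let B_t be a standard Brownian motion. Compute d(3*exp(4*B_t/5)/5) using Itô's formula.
d(3*exp(4*B_t/5)/5) = (24*exp(4*B_t/5)/125) dt + (12*exp(4*B_t/5)/25) dB_t

Itô's formula for f(B_t) gives d f(B_t) = f'(B_t) dB_t + (1/2) f''(B_t) dt. Compute derivatives of f(x) = 3*exp(4*x/5)/5:
  f'(x)  = 12*exp(4*x/5)/25
  f''(x) = 48*exp(4*x/5)/125
Substitute x = B_t and multiply the f'' term by 1/2:
  drift     = (1/2) * (48*exp(4*x/5)/125) evaluated at B_t = 24*exp(4*B_t/5)/125
  diffusion = (12*exp(4*x/5)/25) evaluated at B_t = 12*exp(4*B_t/5)/25
Therefore d(3*exp(4*B_t/5)/5) = (24*exp(4*B_t/5)/125) dt + (12*exp(4*B_t/5)/25) dB_t.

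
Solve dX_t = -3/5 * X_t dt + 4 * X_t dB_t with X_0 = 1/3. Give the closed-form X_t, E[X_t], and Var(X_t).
X_t = 1/3 * exp((-43/5) t + (4) B_t); E[X_t] = exp(-3*t/5)/3; Var(X_t) = (exp(16*t) - 1)*exp(-6*t/5)/9

For GBM dX = mu X dt + sigma X dB with X_0 = x_0, apply Itô to Y = log X: dY = (mu - sigma^2/2) dt + sigma dB, so Y_t = log(x_0) + (mu - sigma^2/2) t + sigma B_t and hence X_t = x_0 * exp((mu - sigma^2/2) t + sigma B_t).
With mu = -3/5, sigma = 4, x_0 = 1/3, this gives:
  X_t = 1/3 * exp((-43/5) * t + (4) * B_t).
Since sigma*B_t ~ Normal(0, sigma^2 t), E[exp(sigma*B_t)] = exp(sigma^2 t / 2); so E[X_t] = x_0 * exp((mu - sigma^2/2) t) * exp(sigma^2 t / 2) = x_0 * exp(mu t) = exp(-3*t/5)/3.
Var(X_t) = E[X_t^2] - (E[X_t])^2 = x_0^2 * exp(2 mu t) * (exp(sigma^2 t) - 1) = (exp(16*t) - 1)*exp(-6*t/5)/9.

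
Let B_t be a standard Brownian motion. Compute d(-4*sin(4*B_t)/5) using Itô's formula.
d(-4*sin(4*B_t)/5) = (32*sin(4*B_t)/5) dt + (-16*cos(4*B_t)/5) dB_t

Itô's formula for f(B_t) gives d f(B_t) = f'(B_t) dB_t + (1/2) f''(B_t) dt. Compute derivatives of f(x) = -4*sin(4*x)/5:
  f'(x)  = -16*cos(4*x)/5
  f''(x) = 64*sin(4*x)/5
Substitute x = B_t and multiply the f'' term by 1/2:
  drift     = (1/2) * (64*sin(4*x)/5) evaluated at B_t = 32*sin(4*B_t)/5
  diffusion = (-16*cos(4*x)/5) evaluated at B_t = -16*cos(4*B_t)/5
Therefore d(-4*sin(4*B_t)/5) = (32*sin(4*B_t)/5) dt + (-16*cos(4*B_t)/5) dB_t.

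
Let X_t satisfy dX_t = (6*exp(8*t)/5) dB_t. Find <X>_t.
<X>_t = 9*exp(16*t)/100 - 9/100

For an Itô process dX_t = a(t) dt + b(t) dB_t, the quadratic variation is <X>_t = int_0^t b(s)^2 ds (the drift term does not contribute). Here b(s) = 6*exp(8*s)/5, so
  b(s)^2 = 36*exp(16*s)/25.
Integrating from 0 to t:
  <X>_t = int_0^t (36*exp(16*s)/25) ds = 9*exp(16*t)/100 - 9/100.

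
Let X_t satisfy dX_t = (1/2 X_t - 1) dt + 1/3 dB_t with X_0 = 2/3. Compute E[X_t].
E[X_t] = 2 - 4*exp(t/2)/3

Taking expectations and using E[dB_t] = 0, the mean m(t) = E[X_t] satisfies the ODE m'(t) = a m(t) + b with m(0) = x_0. With a = 1/2, b = -1, x_0 = 2/3, the solution is
  m(t) = x_0 * exp(a t) + (b/a) * (exp(a t) - 1)
       = (2/3) * exp((1/2) t) + ((-1)/(1/2)) * (exp((1/2) t) - 1)
       = 2 - 4*exp(t/2)/3.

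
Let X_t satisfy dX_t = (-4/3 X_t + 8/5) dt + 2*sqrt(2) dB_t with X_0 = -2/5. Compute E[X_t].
E[X_t] = 6/5 - 8*exp(-4*t/3)/5

Taking expectations and using E[dB_t] = 0, the mean m(t) = E[X_t] satisfies the ODE m'(t) = a m(t) + b with m(0) = x_0. With a = -4/3, b = 8/5, x_0 = -2/5, the solution is
  m(t) = x_0 * exp(a t) + (b/a) * (exp(a t) - 1)
       = (-2/5) * exp((-4/3) t) + ((8/5)/(-4/3)) * (exp((-4/3) t) - 1)
       = 6/5 - 8*exp(-4*t/3)/5.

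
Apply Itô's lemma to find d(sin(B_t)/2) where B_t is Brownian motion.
d(sin(B_t)/2) = (-sin(B_t)/4) dt + (cos(B_t)/2) dB_t

Itô's formula for f(B_t) gives d f(B_t) = f'(B_t) dB_t + (1/2) f''(B_t) dt. Compute derivatives of f(x) = sin(x)/2:
  f'(x)  = cos(x)/2
  f''(x) = -sin(x)/2
Substitute x = B_t and multiply the f'' term by 1/2:
  drift     = (1/2) * (-sin(x)/2) evaluated at B_t = -sin(B_t)/4
  diffusion = (cos(x)/2) evaluated at B_t = cos(B_t)/2
Therefore d(sin(B_t)/2) = (-sin(B_t)/4) dt + (cos(B_t)/2) dB_t.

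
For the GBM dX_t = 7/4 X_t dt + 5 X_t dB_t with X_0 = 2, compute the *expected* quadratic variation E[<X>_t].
E[<X>_t] = 200*exp(57*t/2)/57 - 200/57

<X>_t = int_0^t (5 * X_s)^2 ds. Taking expectation inside the integral: E[<X>_t] = 5^2 * int_0^t E[X_s^2] ds. For GBM, E[X_s^2] = x_0^2 * exp((2 mu + sigma^2) s). Integrating:
  E[<X>_t] = 5^2 * 2^2 * (exp((2*(7/4) + 5^2) t) - 1) / (2*(7/4) + 5^2)
           = 5^2 * 2^2 * (exp((57/2) t) - 1) / (57/2) = 200*exp(57*t/2)/57 - 200/57.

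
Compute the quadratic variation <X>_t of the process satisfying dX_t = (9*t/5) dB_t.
<X>_t = 27*t^3/25

For an Itô process dX_t = a(t) dt + b(t) dB_t, the quadratic variation is <X>_t = int_0^t b(s)^2 ds (the drift term does not contribute). Here b(s) = 9*s/5, so
  b(s)^2 = 81*s^2/25.
Integrating from 0 to t:
  <X>_t = int_0^t (81*s^2/25) ds = 27*t^3/25.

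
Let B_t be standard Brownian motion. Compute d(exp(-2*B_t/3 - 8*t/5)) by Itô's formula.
d(exp(-2*B_t/3 - 8*t/5)) = (-62*exp(-2*B_t/3 - 8*t/5)/45) dt + (-2*exp(-2*B_t/3 - 8*t/5)/3) dB_t

Itô's formula for f(t, x): d f(t, B_t) = (f_t + (1/2) f_xx) dt + f_x dB_t. Compute partials of f(t, x) = exp(-8*t/5 - 2*x/3):
  f_t(t,x)  = -8*exp(-8*t/5 - 2*x/3)/5
  f_x(t,x)  = -2*exp(-8*t/5 - 2*x/3)/3
  f_xx(t,x) = 4*exp(-8*t/5 - 2*x/3)/9
Assemble drift = f_t + (1/2) f_xx = -62*exp(-8*t/5 - 2*x/3)/45 and diffusion = f_x = -2*exp(-8*t/5 - 2*x/3)/3. Substituting x = B_t:
  d(exp(-2*B_t/3 - 8*t/5)) = (-62*exp(-2*B_t/3 - 8*t/5)/45) dt + (-2*exp(-2*B_t/3 - 8*t/5)/3) dB_t.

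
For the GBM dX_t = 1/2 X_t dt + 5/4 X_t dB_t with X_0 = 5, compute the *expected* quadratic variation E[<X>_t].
E[<X>_t] = 625*exp(41*t/16)/41 - 625/41

<X>_t = int_0^t ((5/4) * X_s)^2 ds. Taking expectation inside the integral: E[<X>_t] = (5/4)^2 * int_0^t E[X_s^2] ds. For GBM, E[X_s^2] = x_0^2 * exp((2 mu + sigma^2) s). Integrating:
  E[<X>_t] = (5/4)^2 * 5^2 * (exp((2*(1/2) + (5/4)^2) t) - 1) / (2*(1/2) + (5/4)^2)
           = (5/4)^2 * 5^2 * (exp((41/16) t) - 1) / (41/16) = 625*exp(41*t/16)/41 - 625/41.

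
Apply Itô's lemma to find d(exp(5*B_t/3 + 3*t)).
d(exp(5*B_t/3 + 3*t)) = (79*exp(5*B_t/3 + 3*t)/18) dt + (5*exp(5*B_t/3 + 3*t)/3) dB_t

Itô's formula for f(t, x): d f(t, B_t) = (f_t + (1/2) f_xx) dt + f_x dB_t. Compute partials of f(t, x) = exp(3*t + 5*x/3):
  f_t(t,x)  = 3*exp(3*t + 5*x/3)
  f_x(t,x)  = 5*exp(3*t + 5*x/3)/3
  f_xx(t,x) = 25*exp(3*t + 5*x/3)/9
Assemble drift = f_t + (1/2) f_xx = 79*exp(3*t + 5*x/3)/18 and diffusion = f_x = 5*exp(3*t + 5*x/3)/3. Substituting x = B_t:
  d(exp(5*B_t/3 + 3*t)) = (79*exp(5*B_t/3 + 3*t)/18) dt + (5*exp(5*B_t/3 + 3*t)/3) dB_t.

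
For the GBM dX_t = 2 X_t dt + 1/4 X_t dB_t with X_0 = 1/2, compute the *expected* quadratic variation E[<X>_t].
E[<X>_t] = exp(65*t/16)/260 - 1/260

<X>_t = int_0^t ((1/4) * X_s)^2 ds. Taking expectation inside the integral: E[<X>_t] = (1/4)^2 * int_0^t E[X_s^2] ds. For GBM, E[X_s^2] = x_0^2 * exp((2 mu + sigma^2) s). Integrating:
  E[<X>_t] = (1/4)^2 * (1/2)^2 * (exp((2*2 + (1/4)^2) t) - 1) / (2*2 + (1/4)^2)
           = (1/4)^2 * (1/2)^2 * (exp((65/16) t) - 1) / (65/16) = exp(65*t/16)/260 - 1/260.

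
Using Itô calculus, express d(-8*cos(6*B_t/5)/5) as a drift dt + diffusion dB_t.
d(-8*cos(6*B_t/5)/5) = (144*cos(6*B_t/5)/125) dt + (48*sin(6*B_t/5)/25) dB_t

Itô's formula for f(B_t) gives d f(B_t) = f'(B_t) dB_t + (1/2) f''(B_t) dt. Compute derivatives of f(x) = -8*cos(6*x/5)/5:
  f'(x)  = 48*sin(6*x/5)/25
  f''(x) = 288*cos(6*x/5)/125
Substitute x = B_t and multiply the f'' term by 1/2:
  drift     = (1/2) * (288*cos(6*x/5)/125) evaluated at B_t = 144*cos(6*B_t/5)/125
  diffusion = (48*sin(6*x/5)/25) evaluated at B_t = 48*sin(6*B_t/5)/25
Therefore d(-8*cos(6*B_t/5)/5) = (144*cos(6*B_t/5)/125) dt + (48*sin(6*B_t/5)/25) dB_t.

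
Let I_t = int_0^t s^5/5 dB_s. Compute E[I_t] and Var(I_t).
E[I_t] = 0; Var(I_t) = t^11/275

The Itô integral of a deterministic integrand f(s) has mean 0 because each increment f(s) * (B_{s+ds} - B_s) has mean 0. By the Itô isometry:
  Var( int_0^t f(s) dB_s ) = E[ (int_0^t f(s) dB_s)^2 ] = int_0^t f(s)^2 ds.
Here f(s) = s^5/5, so f(s)^2 = s^10/25. Integrate:
  int_0^t (s^10/25) ds = t^11/275.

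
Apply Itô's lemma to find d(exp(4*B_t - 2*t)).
d(exp(4*B_t - 2*t)) = (6*exp(4*B_t - 2*t)) dt + (4*exp(4*B_t - 2*t)) dB_t

Itô's formula for f(t, x): d f(t, B_t) = (f_t + (1/2) f_xx) dt + f_x dB_t. Compute partials of f(t, x) = exp(-2*t + 4*x):
  f_t(t,x)  = -2*exp(-2*t + 4*x)
  f_x(t,x)  = 4*exp(-2*t + 4*x)
  f_xx(t,x) = 16*exp(-2*t + 4*x)
Assemble drift = f_t + (1/2) f_xx = 6*exp(-2*t + 4*x) and diffusion = f_x = 4*exp(-2*t + 4*x). Substituting x = B_t:
  d(exp(4*B_t - 2*t)) = (6*exp(4*B_t - 2*t)) dt + (4*exp(4*B_t - 2*t)) dB_t.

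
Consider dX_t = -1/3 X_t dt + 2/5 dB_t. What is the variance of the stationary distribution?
lim Var(X_t) = 6/25

The OU SDE dX = -theta X dt + sigma dB admits the integrating factor exp(theta t): d(exp(theta t) X_t) = sigma exp(theta t) dB_t. Integrating from 0 to t gives X_t = x_0 * exp(-theta t) + sigma * int_0^t exp(-theta (t-s)) dB_s for any initial x_0. The Itô integral has variance (by the Itô isometry) sigma^2 * int_0^t exp(-2 theta (t - s)) ds = sigma^2 * (1 - exp(-2 theta t)) / (2 theta), independent of x_0.
With theta = 1/3, sigma = 2/5:
  Var(X_t) = (2/5)^2 * (1 - exp(-2*1/3 t)) / (2 * 1/3) = 6/25 - 6*exp(-2*t/3)/25.
As t -> infinity, exp(-2*1/3 t) -> 0, so the stationary variance is sigma^2 / (2 theta) = 6/25.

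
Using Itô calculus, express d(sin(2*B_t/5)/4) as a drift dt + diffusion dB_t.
d(sin(2*B_t/5)/4) = (-sin(2*B_t/5)/50) dt + (cos(2*B_t/5)/10) dB_t

Itô's formula for f(B_t) gives d f(B_t) = f'(B_t) dB_t + (1/2) f''(B_t) dt. Compute derivatives of f(x) = sin(2*x/5)/4:
  f'(x)  = cos(2*x/5)/10
  f''(x) = -sin(2*x/5)/25
Substitute x = B_t and multiply the f'' term by 1/2:
  drift     = (1/2) * (-sin(2*x/5)/25) evaluated at B_t = -sin(2*B_t/5)/50
  diffusion = (cos(2*x/5)/10) evaluated at B_t = cos(2*B_t/5)/10
Therefore d(sin(2*B_t/5)/4) = (-sin(2*B_t/5)/50) dt + (cos(2*B_t/5)/10) dB_t.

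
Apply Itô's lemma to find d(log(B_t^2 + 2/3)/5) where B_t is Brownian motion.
d(log(B_t^2 + 2/3)/5) = (3*(2 - 3*B_t^2)/(5*(3*B_t^2 + 2)^2)) dt + (6*B_t/(5*(3*B_t^2 + 2))) dB_t

Itô's formula for f(B_t) gives d f(B_t) = f'(B_t) dB_t + (1/2) f''(B_t) dt. Compute derivatives of f(x) = log(x^2 + 2/3)/5:
  f'(x)  = 6*x/(5*(3*x^2 + 2))
  f''(x) = 6*(2 - 3*x^2)/(5*(3*x^2 + 2)^2)
Substitute x = B_t and multiply the f'' term by 1/2:
  drift     = (1/2) * (6*(2 - 3*x^2)/(5*(3*x^2 + 2)^2)) evaluated at B_t = 3*(2 - 3*B_t^2)/(5*(3*B_t^2 + 2)^2)
  diffusion = (6*x/(5*(3*x^2 + 2))) evaluated at B_t = 6*B_t/(5*(3*B_t^2 + 2))
Therefore d(log(B_t^2 + 2/3)/5) = (3*(2 - 3*B_t^2)/(5*(3*B_t^2 + 2)^2)) dt + (6*B_t/(5*(3*B_t^2 + 2))) dB_t.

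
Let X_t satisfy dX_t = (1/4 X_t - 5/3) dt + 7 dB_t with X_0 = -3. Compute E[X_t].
E[X_t] = 20/3 - 29*exp(t/4)/3

Taking expectations and using E[dB_t] = 0, the mean m(t) = E[X_t] satisfies the ODE m'(t) = a m(t) + b with m(0) = x_0. With a = 1/4, b = -5/3, x_0 = -3, the solution is
  m(t) = x_0 * exp(a t) + (b/a) * (exp(a t) - 1)
       = (-3) * exp((1/4) t) + ((-5/3)/(1/4)) * (exp((1/4) t) - 1)
       = 20/3 - 29*exp(t/4)/3.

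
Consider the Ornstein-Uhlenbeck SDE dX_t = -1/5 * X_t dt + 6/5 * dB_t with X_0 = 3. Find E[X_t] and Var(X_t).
E[X_t] = 3*exp(-t/5); Var(X_t) = 18/5 - 18*exp(-2*t/5)/5

The OU SDE dX = -theta X dt + sigma dB admits the integrating factor exp(theta t): d(exp(theta t) X_t) = sigma exp(theta t) dB_t. Integrating from 0 to t:
  X_t = x_0 * exp(-theta t) + sigma * int_0^t exp(-theta (t-s)) dB_s.
The Itô integral has mean 0 and (by the Itô isometry) variance sigma^2 * int_0^t exp(-2 theta (t - s)) ds = sigma^2 * (1 - exp(-2 theta t)) / (2 theta).
With theta = 1/5, sigma = 6/5, x_0 = 3:
  E[X_t] = 3 * exp(-1/5 t) = 3*exp(-t/5)
  Var(X_t) = (6/5)^2 * (1 - exp(-2*1/5 t)) / (2 * 1/5) = 18/5 - 18*exp(-2*t/5)/5.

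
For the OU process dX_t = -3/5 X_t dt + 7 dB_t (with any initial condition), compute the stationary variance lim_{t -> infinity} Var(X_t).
lim Var(X_t) = 245/6

The OU SDE dX = -theta X dt + sigma dB admits the integrating factor exp(theta t): d(exp(theta t) X_t) = sigma exp(theta t) dB_t. Integrating from 0 to t gives X_t = x_0 * exp(-theta t) + sigma * int_0^t exp(-theta (t-s)) dB_s for any initial x_0. The Itô integral has variance (by the Itô isometry) sigma^2 * int_0^t exp(-2 theta (t - s)) ds = sigma^2 * (1 - exp(-2 theta t)) / (2 theta), independent of x_0.
With theta = 3/5, sigma = 7:
  Var(X_t) = (7)^2 * (1 - exp(-2*3/5 t)) / (2 * 3/5) = 245/6 - 245*exp(-6*t/5)/6.
As t -> infinity, exp(-2*3/5 t) -> 0, so the stationary variance is sigma^2 / (2 theta) = 245/6.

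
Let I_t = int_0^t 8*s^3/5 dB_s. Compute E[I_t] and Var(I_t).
E[I_t] = 0; Var(I_t) = 64*t^7/175

The Itô integral of a deterministic integrand f(s) has mean 0 because each increment f(s) * (B_{s+ds} - B_s) has mean 0. By the Itô isometry:
  Var( int_0^t f(s) dB_s ) = E[ (int_0^t f(s) dB_s)^2 ] = int_0^t f(s)^2 ds.
Here f(s) = 8*s^3/5, so f(s)^2 = 64*s^6/25. Integrate:
  int_0^t (64*s^6/25) ds = 64*t^7/175.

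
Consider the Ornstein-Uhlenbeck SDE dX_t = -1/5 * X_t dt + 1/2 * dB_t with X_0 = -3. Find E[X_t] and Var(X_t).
E[X_t] = -3*exp(-t/5); Var(X_t) = 5/8 - 5*exp(-2*t/5)/8

The OU SDE dX = -theta X dt + sigma dB admits the integrating factor exp(theta t): d(exp(theta t) X_t) = sigma exp(theta t) dB_t. Integrating from 0 to t:
  X_t = x_0 * exp(-theta t) + sigma * int_0^t exp(-theta (t-s)) dB_s.
The Itô integral has mean 0 and (by the Itô isometry) variance sigma^2 * int_0^t exp(-2 theta (t - s)) ds = sigma^2 * (1 - exp(-2 theta t)) / (2 theta).
With theta = 1/5, sigma = 1/2, x_0 = -3:
  E[X_t] = -3 * exp(-1/5 t) = -3*exp(-t/5)
  Var(X_t) = (1/2)^2 * (1 - exp(-2*1/5 t)) / (2 * 1/5) = 5/8 - 5*exp(-2*t/5)/8.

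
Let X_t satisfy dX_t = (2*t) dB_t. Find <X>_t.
<X>_t = 4*t^3/3

For an Itô process dX_t = a(t) dt + b(t) dB_t, the quadratic variation is <X>_t = int_0^t b(s)^2 ds (the drift term does not contribute). Here b(s) = 2*s, so
  b(s)^2 = 4*s^2.
Integrating from 0 to t:
  <X>_t = int_0^t (4*s^2) ds = 4*t^3/3.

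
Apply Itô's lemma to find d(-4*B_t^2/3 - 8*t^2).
d(-4*B_t^2/3 - 8*t^2) = (-16*t - 4/3) dt + (-8*B_t/3) dB_t

Itô's formula for f(t, x): d f(t, B_t) = (f_t + (1/2) f_xx) dt + f_x dB_t. Compute partials of f(t, x) = -8*t^2 - 4*x^2/3:
  f_t(t,x)  = -16*t
  f_x(t,x)  = -8*x/3
  f_xx(t,x) = -8/3
Assemble drift = f_t + (1/2) f_xx = -16*t - 4/3 and diffusion = f_x = -8*x/3. Substituting x = B_t:
  d(-4*B_t^2/3 - 8*t^2) = (-16*t - 4/3) dt + (-8*B_t/3) dB_t.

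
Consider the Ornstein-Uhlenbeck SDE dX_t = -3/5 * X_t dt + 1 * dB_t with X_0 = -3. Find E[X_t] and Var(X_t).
E[X_t] = -3*exp(-3*t/5); Var(X_t) = 5/6 - 5*exp(-6*t/5)/6

The OU SDE dX = -theta X dt + sigma dB admits the integrating factor exp(theta t): d(exp(theta t) X_t) = sigma exp(theta t) dB_t. Integrating from 0 to t:
  X_t = x_0 * exp(-theta t) + sigma * int_0^t exp(-theta (t-s)) dB_s.
The Itô integral has mean 0 and (by the Itô isometry) variance sigma^2 * int_0^t exp(-2 theta (t - s)) ds = sigma^2 * (1 - exp(-2 theta t)) / (2 theta).
With theta = 3/5, sigma = 1, x_0 = -3:
  E[X_t] = -3 * exp(-3/5 t) = -3*exp(-3*t/5)
  Var(X_t) = (1)^2 * (1 - exp(-2*3/5 t)) / (2 * 3/5) = 5/6 - 5*exp(-6*t/5)/6.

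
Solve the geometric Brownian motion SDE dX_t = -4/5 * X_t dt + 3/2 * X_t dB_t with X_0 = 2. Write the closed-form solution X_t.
X_t = 2 * exp((-77/40) * t + (3/2) * B_t)

For GBM dX = mu X dt + sigma X dB with X_0 = x_0, apply Itô to Y = log X: dY = (mu - sigma^2/2) dt + sigma dB, so Y_t = log(x_0) + (mu - sigma^2/2) t + sigma B_t and hence X_t = x_0 * exp((mu - sigma^2/2) t + sigma B_t).
With mu = -4/5, sigma = 3/2, x_0 = 2, this gives:
  X_t = 2 * exp((-77/40) * t + (3/2) * B_t).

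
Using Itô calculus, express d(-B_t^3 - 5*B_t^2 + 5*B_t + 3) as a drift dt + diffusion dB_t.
d(-B_t^3 - 5*B_t^2 + 5*B_t + 3) = (-3*B_t - 5) dt + (-3*B_t^2 - 10*B_t + 5) dB_t

Itô's formula for f(B_t) gives d f(B_t) = f'(B_t) dB_t + (1/2) f''(B_t) dt. Compute derivatives of f(x) = -x^3 - 5*x^2 + 5*x + 3:
  f'(x)  = -3*x^2 - 10*x + 5
  f''(x) = -6*x - 10
Substitute x = B_t and multiply the f'' term by 1/2:
  drift     = (1/2) * (-6*x - 10) evaluated at B_t = -3*B_t - 5
  diffusion = (-3*x^2 - 10*x + 5) evaluated at B_t = -3*B_t^2 - 10*B_t + 5
Therefore d(-B_t^3 - 5*B_t^2 + 5*B_t + 3) = (-3*B_t - 5) dt + (-3*B_t^2 - 10*B_t + 5) dB_t.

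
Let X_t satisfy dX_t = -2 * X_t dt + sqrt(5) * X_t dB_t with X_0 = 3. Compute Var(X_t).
Var(X_t) = 9*exp(t) - 9*exp(-4*t)

For GBM dX = mu X dt + sigma X dB with X_0 = x_0, apply Itô to Y = log X: dY = (mu - sigma^2/2) dt + sigma dB, so Y_t = log(x_0) + (mu - sigma^2/2) t + sigma B_t and hence X_t = x_0 * exp((mu - sigma^2/2) t + sigma B_t).
With mu = -2, sigma = sqrt(5), x_0 = 3, this gives:
  X_t = 3 * exp((-9/2) * t + (sqrt(5)) * B_t).
Since sigma*B_t ~ Normal(0, sigma^2 t), E[exp(sigma*B_t)] = exp(sigma^2 t / 2); so E[X_t] = x_0 * exp((mu - sigma^2/2) t) * exp(sigma^2 t / 2) = x_0 * exp(mu t) = 3*exp(-2*t).
Var(X_t) = E[X_t^2] - (E[X_t])^2 = x_0^2 * exp(2 mu t) * (exp(sigma^2 t) - 1) = 9*exp(t) - 9*exp(-4*t).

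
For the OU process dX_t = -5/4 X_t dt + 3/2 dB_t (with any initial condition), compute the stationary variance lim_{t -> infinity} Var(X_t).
lim Var(X_t) = 9/10

The OU SDE dX = -theta X dt + sigma dB admits the integrating factor exp(theta t): d(exp(theta t) X_t) = sigma exp(theta t) dB_t. Integrating from 0 to t gives X_t = x_0 * exp(-theta t) + sigma * int_0^t exp(-theta (t-s)) dB_s for any initial x_0. The Itô integral has variance (by the Itô isometry) sigma^2 * int_0^t exp(-2 theta (t - s)) ds = sigma^2 * (1 - exp(-2 theta t)) / (2 theta), independent of x_0.
With theta = 5/4, sigma = 3/2:
  Var(X_t) = (3/2)^2 * (1 - exp(-2*5/4 t)) / (2 * 5/4) = 9/10 - 9*exp(-5*t/2)/10.
As t -> infinity, exp(-2*5/4 t) -> 0, so the stationary variance is sigma^2 / (2 theta) = 9/10.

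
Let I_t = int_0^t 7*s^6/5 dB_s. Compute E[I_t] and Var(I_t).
E[I_t] = 0; Var(I_t) = 49*t^13/325

The Itô integral of a deterministic integrand f(s) has mean 0 because each increment f(s) * (B_{s+ds} - B_s) has mean 0. By the Itô isometry:
  Var( int_0^t f(s) dB_s ) = E[ (int_0^t f(s) dB_s)^2 ] = int_0^t f(s)^2 ds.
Here f(s) = 7*s^6/5, so f(s)^2 = 49*s^12/25. Integrate:
  int_0^t (49*s^12/25) ds = 49*t^13/325.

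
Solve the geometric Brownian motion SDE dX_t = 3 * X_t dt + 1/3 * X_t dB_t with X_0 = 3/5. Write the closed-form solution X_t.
X_t = 3/5 * exp((53/18) * t + (1/3) * B_t)

For GBM dX = mu X dt + sigma X dB with X_0 = x_0, apply Itô to Y = log X: dY = (mu - sigma^2/2) dt + sigma dB, so Y_t = log(x_0) + (mu - sigma^2/2) t + sigma B_t and hence X_t = x_0 * exp((mu - sigma^2/2) t + sigma B_t).
With mu = 3, sigma = 1/3, x_0 = 3/5, this gives:
  X_t = 3/5 * exp((53/18) * t + (1/3) * B_t).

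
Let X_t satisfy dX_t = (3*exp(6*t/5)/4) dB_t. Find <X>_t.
<X>_t = 15*exp(12*t/5)/64 - 15/64

For an Itô process dX_t = a(t) dt + b(t) dB_t, the quadratic variation is <X>_t = int_0^t b(s)^2 ds (the drift term does not contribute). Here b(s) = 3*exp(6*s/5)/4, so
  b(s)^2 = 9*exp(12*s/5)/16.
Integrating from 0 to t:
  <X>_t = int_0^t (9*exp(12*s/5)/16) ds = 15*exp(12*t/5)/64 - 15/64.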